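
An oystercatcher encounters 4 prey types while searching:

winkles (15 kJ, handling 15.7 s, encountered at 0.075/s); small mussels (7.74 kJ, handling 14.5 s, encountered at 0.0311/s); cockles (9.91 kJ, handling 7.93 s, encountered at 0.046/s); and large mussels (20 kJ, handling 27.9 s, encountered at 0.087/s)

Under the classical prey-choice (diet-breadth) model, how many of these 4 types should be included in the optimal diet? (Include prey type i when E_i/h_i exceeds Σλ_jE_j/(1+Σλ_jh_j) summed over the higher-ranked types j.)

3

Profitabilities (E/h, kJ/s): cockles 1.25, winkles 0.955, large mussels 0.717, small mussels 0.534. Add prey in this order while the next type's profitability exceeds the intake rate on those already taken.
Rate on top 1: 0.334. winkles: 0.955 > 0.334 → include.
Rate on top 2: 0.6218. large mussels: 0.717 > 0.6218 → include.
Rate on top 3: 0.6682. small mussels: 0.534 < 0.6682 → exclude; stop.
Optimal diet: cockles, winkles, large mussels — 3 of 4 types.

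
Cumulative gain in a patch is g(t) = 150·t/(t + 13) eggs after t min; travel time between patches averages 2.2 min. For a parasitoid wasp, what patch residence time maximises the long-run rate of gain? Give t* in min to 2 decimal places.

Optimal t* satisfies g'(t*) = g(t*)/(T + t*).
g'(t) = 150·13/(t + 13)². Setting 150·13/(t+13)² = 150t/[(t+13)(2.2+t)] gives 13(2.2+t) = t(t+13), so t² = 13×2.2 = 28.6.
t* = √28.6 = 5.348 min.

5.35 min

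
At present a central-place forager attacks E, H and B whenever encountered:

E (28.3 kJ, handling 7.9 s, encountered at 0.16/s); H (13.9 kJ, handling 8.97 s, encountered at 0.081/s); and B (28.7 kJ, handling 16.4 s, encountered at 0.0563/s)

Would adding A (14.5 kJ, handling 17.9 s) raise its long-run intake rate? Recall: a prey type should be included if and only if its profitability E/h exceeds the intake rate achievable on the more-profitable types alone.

On E, H and B alone, R = ΣλE/(1+Σλh) = 7.27/3.914 = 1.857 kJ/s.
Profitability of A: 14.5/17.9 = 0.8101 kJ/s.
Since 0.8101 < R, time spent handling A is better spent searching.

No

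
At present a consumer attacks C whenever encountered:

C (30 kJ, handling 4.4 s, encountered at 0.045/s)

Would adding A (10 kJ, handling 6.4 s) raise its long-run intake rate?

Yes

Current rate: (0.045×30)/(1 + 0.045×4.4) = 1.127 kJ/s.
A: E/h = 10/6.4 = 1.562 kJ/s.
1.562 > 1.127, so adding A raises the average — include it.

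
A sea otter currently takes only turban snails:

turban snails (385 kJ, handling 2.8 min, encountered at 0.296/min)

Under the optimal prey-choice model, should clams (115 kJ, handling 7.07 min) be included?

No

On turban snails alone, R = ΣλE/(1+Σλh) = 114/1.829 = 62.31 kJ/min.
clams: E/h = 115/7.07 = 16.27 kJ/min.
Since 16.27 < R, time spent handling clams is better spent searching.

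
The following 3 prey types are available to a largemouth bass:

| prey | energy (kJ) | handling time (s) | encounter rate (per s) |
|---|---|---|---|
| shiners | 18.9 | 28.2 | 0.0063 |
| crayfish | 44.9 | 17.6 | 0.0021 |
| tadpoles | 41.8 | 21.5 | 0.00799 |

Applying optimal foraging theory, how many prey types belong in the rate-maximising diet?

3

Profitabilities (E/h, kJ/s): crayfish 2.55, tadpoles 1.94, shiners 0.67. Add prey in this order while the next type's profitability exceeds the intake rate on those already taken.
Rate on top 1: 0.09093. tadpoles: 1.94 > 0.09093 → include.
Rate on top 2: 0.3543. shiners: 0.67 > 0.3543 → include.
Optimal diet: crayfish, tadpoles, shiners — 3 of 3 types.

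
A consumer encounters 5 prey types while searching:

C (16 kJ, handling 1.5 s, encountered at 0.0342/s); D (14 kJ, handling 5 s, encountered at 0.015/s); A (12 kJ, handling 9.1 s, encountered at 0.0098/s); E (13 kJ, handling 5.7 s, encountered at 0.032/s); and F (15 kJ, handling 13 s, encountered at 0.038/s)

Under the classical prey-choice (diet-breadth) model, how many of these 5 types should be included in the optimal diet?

Rank by E/h (kJ/s): C 10.7, D 2.8, E 2.28, A 1.32, F 1.15. Include each in turn until the next type's E/h falls below the running intake rate.
Rate on top 1: 0.5205. D: 2.8 > 0.5205 → include.
Rate on top 2: 0.6723. E: 2.28 > 0.6723 → include.
Rate on top 3: 0.8965. A: 1.32 > 0.8965 → include.
Rate on top 4: 0.9234. F: 1.15 > 0.9234 → include.
Optimal diet: C, D, E, A, F — 5 of 5 types.

5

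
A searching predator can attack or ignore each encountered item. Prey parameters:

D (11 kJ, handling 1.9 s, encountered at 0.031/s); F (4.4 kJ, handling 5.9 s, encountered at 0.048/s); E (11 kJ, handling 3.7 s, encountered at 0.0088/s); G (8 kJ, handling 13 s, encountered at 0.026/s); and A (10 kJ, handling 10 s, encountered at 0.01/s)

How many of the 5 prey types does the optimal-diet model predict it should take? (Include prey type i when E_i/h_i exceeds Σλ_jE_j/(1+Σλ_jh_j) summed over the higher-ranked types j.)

Rank by E/h (kJ/s): D 5.79, E 2.97, A 1, F 0.746, G 0.615. Include each in turn until the next type's E/h falls below the running intake rate.
Rate on top 1: 0.322. E: 2.97 > 0.322 → include.
Rate on top 2: 0.4011. A: 1 > 0.4011 → include.
Rate on top 3: 0.4514. F: 0.746 > 0.4514 → include.
Rate on top 4: 0.5079. G: 0.615 > 0.5079 → include.
Optimal diet: D, E, A, F, G — 5 of 5 types.

5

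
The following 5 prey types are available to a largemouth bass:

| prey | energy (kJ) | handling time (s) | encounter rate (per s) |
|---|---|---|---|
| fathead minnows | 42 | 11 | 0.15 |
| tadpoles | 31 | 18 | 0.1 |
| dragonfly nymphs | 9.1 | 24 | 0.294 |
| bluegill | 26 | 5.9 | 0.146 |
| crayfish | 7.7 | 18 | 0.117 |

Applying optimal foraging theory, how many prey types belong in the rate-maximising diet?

2

Profitabilities (E/h, kJ/s): bluegill 4.41, fathead minnows 3.82, tadpoles 1.72, crayfish 0.428, dragonfly nymphs 0.379. Add prey in this order while the next type's profitability exceeds the intake rate on those already taken.
Rate on top 1: 2.039. fathead minnows: 3.82 > 2.039 → include.
Rate on top 2: 2.875. tadpoles: 1.72 < 2.875 → exclude; stop.
Optimal diet: bluegill, fathead minnows — 2 of 5 types.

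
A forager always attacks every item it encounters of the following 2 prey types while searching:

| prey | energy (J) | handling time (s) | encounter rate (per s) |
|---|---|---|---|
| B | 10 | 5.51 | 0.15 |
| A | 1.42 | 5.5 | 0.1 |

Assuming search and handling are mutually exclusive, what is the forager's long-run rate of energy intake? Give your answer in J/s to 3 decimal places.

R = (0.15×10 + 0.1×1.42) / (1 + 0.15×5.51 + 0.1×5.5) = 1.642/2.377 = 0.6909 J/s.

0.691 J/s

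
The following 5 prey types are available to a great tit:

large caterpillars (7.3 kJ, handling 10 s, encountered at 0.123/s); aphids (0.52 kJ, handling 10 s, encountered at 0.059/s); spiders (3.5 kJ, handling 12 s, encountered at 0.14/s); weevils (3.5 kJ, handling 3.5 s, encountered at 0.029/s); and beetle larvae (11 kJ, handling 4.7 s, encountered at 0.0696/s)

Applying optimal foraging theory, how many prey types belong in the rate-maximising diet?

3

Profitabilities (E/h, kJ/s): beetle larvae 2.34, weevils 1, large caterpillars 0.73, spiders 0.292, aphids 0.052. Add prey in this order while the next type's profitability exceeds the intake rate on those already taken.
Rate on top 1: 0.5769. weevils: 1 > 0.5769 → include.
Rate on top 2: 0.6069. large caterpillars: 0.73 > 0.6069 → include.
Rate on top 3: 0.6639. spiders: 0.292 < 0.6639 → exclude; stop.
Optimal diet: beetle larvae, weevils, large caterpillars — 3 of 5 types.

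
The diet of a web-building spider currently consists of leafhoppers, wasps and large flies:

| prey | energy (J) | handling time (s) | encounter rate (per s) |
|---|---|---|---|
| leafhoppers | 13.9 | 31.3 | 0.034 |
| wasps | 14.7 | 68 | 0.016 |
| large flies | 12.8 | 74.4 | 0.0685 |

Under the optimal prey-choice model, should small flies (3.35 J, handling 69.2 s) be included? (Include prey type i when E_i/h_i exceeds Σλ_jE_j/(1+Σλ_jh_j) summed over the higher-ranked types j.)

No

Intake rate on the current diet: R = (0.034×13.9 + 0.016×14.7 + 0.0685×12.8) / (1 + 0.034×31.3 + 0.016×68 + 0.0685×74.4) = 1.585/8.249 = 0.1921 J/s.
small flies: E/h = 3.35/69.2 = 0.04841 J/s.
Since 0.04841 < R, time spent handling small flies is better spent searching.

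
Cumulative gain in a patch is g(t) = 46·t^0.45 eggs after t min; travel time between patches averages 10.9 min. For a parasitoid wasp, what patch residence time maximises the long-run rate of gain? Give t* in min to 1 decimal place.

8.9 min

Optimal t* satisfies g'(t*) = g(t*)/(T + t*).
g'(t) = 0.45·46·t^-0.55. Setting 0.45·46·t^-0.55 = 46·t^0.45/(10.9+t) gives 0.45(10.9+t) = t, so 0.55·t = 0.45×10.9.
t* = 0.45×10.9/0.55 = 8.918 min.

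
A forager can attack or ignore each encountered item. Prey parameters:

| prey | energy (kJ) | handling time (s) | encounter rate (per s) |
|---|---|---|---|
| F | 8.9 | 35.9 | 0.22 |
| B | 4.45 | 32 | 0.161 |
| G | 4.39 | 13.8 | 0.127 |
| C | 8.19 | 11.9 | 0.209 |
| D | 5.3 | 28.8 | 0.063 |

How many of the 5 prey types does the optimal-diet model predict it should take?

E/h in descending order: C 0.688, G 0.318, F 0.248, D 0.184, B 0.139 kJ/s. The optimal diet is the largest prefix of this list for which every included type satisfies E_i/h_i > R on the types above it.
Rate on top 1: 0.4909. G: 0.318 < 0.4909 → exclude; stop.
Optimal diet: C — 1 of 5 types.

1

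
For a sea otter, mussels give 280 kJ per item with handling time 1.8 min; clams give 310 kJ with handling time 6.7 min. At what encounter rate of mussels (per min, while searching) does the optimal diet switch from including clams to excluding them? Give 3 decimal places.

At the threshold, the rate on mussels alone equals the profitability of clams: λ·280/(1 + λ·1.8) = 310/6.7 = 46.27.
Rearranging, λ(280 − 46.27×1.8) = 46.27, so λ = 46.27/196.7 = 0.2352 per min.

0.235 per min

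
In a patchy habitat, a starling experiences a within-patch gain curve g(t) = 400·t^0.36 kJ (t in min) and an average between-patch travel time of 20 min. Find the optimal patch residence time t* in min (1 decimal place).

By the marginal value theorem, leave when the instantaneous gain rate g'(t) equals the habitat-wide average g(t)/(T + t).
g'(t) = 0.36·400·t^-0.64. Setting 0.36·400·t^-0.64 = 400·t^0.36/(20+t) gives 0.36(20+t) = t, so 0.64·t = 0.36×20.
t* = 0.36×20/0.64 = 11.25 min.

11.2 min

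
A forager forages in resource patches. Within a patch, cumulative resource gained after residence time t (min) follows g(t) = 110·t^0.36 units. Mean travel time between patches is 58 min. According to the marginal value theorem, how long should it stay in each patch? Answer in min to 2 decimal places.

By the marginal value theorem, leave when the instantaneous gain rate g'(t) equals the habitat-wide average g(t)/(T + t).
g'(t) = 0.36·110·t^-0.64. Setting 0.36·110·t^-0.64 = 110·t^0.36/(58+t) gives 0.36(58+t) = t, so 0.64·t = 0.36×58.
t* = 0.36×58/0.64 = 32.62 min.

32.62 min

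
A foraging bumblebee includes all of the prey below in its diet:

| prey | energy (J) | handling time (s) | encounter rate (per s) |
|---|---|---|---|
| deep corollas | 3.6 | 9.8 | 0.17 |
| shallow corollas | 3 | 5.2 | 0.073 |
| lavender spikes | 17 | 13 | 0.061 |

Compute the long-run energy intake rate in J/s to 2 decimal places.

R = Σλ_iE_i / (1 + Σλ_ih_i)
Numerator: 0.17×3.6 + 0.073×3 + 0.061×17 = 1.868
Denominator: 1 + 0.17×9.8 + 0.073×5.2 + 0.061×13 = 3.839
R = 1.868/3.839 = 0.4866 J/s

0.49 J/s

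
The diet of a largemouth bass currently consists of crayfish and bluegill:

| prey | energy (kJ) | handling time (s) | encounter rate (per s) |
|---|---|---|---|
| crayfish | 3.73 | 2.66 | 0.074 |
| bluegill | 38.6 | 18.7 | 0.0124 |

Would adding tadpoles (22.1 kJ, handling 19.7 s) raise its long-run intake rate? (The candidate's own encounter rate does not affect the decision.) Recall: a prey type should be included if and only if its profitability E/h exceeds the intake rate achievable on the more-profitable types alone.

Intake rate on the current diet: R = (0.074×3.73 + 0.0124×38.6) / (1 + 0.074×2.66 + 0.0124×18.7) = 0.7547/1.429 = 0.5282 kJ/s.
Profitability of tadpoles: 22.1/19.7 = 1.122 kJ/s.
Since 1.122 > R, including tadpoles increases the long-run rate.

Yes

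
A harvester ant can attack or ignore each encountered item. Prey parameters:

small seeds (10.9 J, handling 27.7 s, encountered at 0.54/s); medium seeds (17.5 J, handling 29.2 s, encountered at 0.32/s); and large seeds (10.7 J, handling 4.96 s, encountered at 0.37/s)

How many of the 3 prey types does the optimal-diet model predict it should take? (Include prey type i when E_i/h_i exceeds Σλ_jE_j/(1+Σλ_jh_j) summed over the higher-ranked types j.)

Profitabilities (E/h, J/s): large seeds 2.16, medium seeds 0.599, small seeds 0.394. Add prey in this order while the next type's profitability exceeds the intake rate on those already taken.
Rate on top 1: 1.396. medium seeds: 0.599 < 1.396 → exclude; stop.
Optimal diet: large seeds — 1 of 3 types.

1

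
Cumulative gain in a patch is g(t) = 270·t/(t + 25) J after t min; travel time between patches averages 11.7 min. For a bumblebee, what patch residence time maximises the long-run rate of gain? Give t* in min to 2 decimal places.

17.10 min

By the marginal value theorem, leave when the instantaneous gain rate g'(t) equals the habitat-wide average g(t)/(T + t).
g'(t) = 270·25/(t + 25)². Setting 270·25/(t+25)² = 270t/[(t+25)(11.7+t)] gives 25(11.7+t) = t(t+25), so t² = 25×11.7 = 292.5.
t* = √292.5 = 17.1 min.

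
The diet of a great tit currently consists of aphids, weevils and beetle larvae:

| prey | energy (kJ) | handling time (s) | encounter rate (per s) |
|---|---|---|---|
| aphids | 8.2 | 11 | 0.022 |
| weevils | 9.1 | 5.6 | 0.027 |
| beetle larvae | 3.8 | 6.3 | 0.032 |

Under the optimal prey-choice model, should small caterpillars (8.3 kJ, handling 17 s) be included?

Yes

Current rate: (0.022×8.2 + 0.027×9.1 + 0.032×3.8)/(1 + 0.022×11 + 0.027×5.6 + 0.032×6.3) = 0.3434 kJ/s.
small caterpillars: E/h = 8.3/17 = 0.4882 kJ/s.
0.4882 > 0.3434, so adding small caterpillars raises the average — include it.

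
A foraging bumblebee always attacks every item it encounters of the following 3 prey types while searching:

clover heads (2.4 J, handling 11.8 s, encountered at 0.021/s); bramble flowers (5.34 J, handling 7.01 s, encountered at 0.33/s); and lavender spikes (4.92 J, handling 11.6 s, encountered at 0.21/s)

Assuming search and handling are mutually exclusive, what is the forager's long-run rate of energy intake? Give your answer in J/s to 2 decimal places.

Energy encountered per unit search time: 0.021×2.4 + 0.33×5.34 + 0.21×4.92 = 2.846 J/s.
Handling time per unit search time: 0.021×11.8 + 0.33×7.01 + 0.21×11.6 = 4.997.
Rate = 2.846/(1 + 4.997) = 0.4745 J/s.

0.47 J/s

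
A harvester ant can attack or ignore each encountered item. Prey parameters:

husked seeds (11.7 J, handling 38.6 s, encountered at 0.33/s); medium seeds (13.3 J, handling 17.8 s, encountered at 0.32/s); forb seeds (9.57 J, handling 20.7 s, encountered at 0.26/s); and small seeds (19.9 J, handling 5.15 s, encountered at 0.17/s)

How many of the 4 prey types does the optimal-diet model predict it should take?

Profitabilities (E/h, J/s): small seeds 3.86, medium seeds 0.747, forb seeds 0.462, husked seeds 0.303. Add prey in this order while the next type's profitability exceeds the intake rate on those already taken.
Rate on top 1: 1.804. medium seeds: 0.747 < 1.804 → exclude; stop.
Optimal diet: small seeds — 1 of 4 types.

1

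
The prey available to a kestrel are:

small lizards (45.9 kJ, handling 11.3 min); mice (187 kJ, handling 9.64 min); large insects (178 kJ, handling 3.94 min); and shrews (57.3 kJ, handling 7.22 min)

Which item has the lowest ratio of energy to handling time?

In descending order of E/h:
large insects: 178/3.94 = 45.2 kJ/min
mice: 187/9.64 = 19.4 kJ/min
shrews: 57.3/7.22 = 7.94 kJ/min
small lizards: 45.9/11.3 = 4.06 kJ/min

small lizards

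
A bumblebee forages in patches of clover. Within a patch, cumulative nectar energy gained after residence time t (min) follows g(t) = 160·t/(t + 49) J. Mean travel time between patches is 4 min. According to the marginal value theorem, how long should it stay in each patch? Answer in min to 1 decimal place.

14.0 min

Optimal t* satisfies g'(t*) = g(t*)/(T + t*).
g'(t) = 160·49/(t + 49)². Setting 160·49/(t+49)² = 160t/[(t+49)(4+t)] gives 49(4+t) = t(t+49), so t² = 49×4 = 196.
t* = √196 = 14 min.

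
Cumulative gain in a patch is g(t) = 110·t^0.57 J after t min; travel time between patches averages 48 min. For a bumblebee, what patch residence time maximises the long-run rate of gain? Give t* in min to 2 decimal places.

Optimal t* satisfies g'(t*) = g(t*)/(T + t*).
g'(t) = 0.57·110·t^-0.43. Setting 0.57·110·t^-0.43 = 110·t^0.57/(48+t) gives 0.57(48+t) = t, so 0.43·t = 0.57×48.
t* = 0.57×48/0.43 = 63.63 min.

63.63 min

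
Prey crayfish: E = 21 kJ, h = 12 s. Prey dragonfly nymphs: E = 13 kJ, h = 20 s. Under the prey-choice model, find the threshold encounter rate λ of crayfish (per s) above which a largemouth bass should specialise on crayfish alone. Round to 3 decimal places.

0.049 per s

The zero-one rule: include dragonfly nymphs iff E₂/h₂ > λE₁/(1+λh₁). Equality gives the switch point.
λE₁h₂ = E₂ + λE₂h₁ ⇒ λ = E₂/(E₁h₂ − E₂h₁) = 13/(420 − 156) = 0.04924 per s.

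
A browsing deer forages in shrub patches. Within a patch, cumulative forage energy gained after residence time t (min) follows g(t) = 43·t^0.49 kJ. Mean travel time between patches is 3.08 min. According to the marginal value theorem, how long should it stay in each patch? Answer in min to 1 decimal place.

Maximise g(t)/(T+t): set derivative to zero → g'(t)(T+t) = g(t).
g'(t) = 0.49·43·t^-0.51. Setting 0.49·43·t^-0.51 = 43·t^0.49/(3.08+t) gives 0.49(3.08+t) = t, so 0.51·t = 0.49×3.08.
t* = 0.49×3.08/0.51 = 2.959 min.

3.0 min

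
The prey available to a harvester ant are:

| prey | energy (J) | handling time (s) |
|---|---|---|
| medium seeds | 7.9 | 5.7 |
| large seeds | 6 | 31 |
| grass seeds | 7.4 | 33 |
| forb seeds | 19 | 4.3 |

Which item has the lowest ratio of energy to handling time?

Profitability E/h (J/s): medium seeds = 7.9/5.7 = 1.39, large seeds = 6/31 = 0.194, grass seeds = 7.4/33 = 0.224, forb seeds = 19/4.3 = 4.42.
Ranked: forb seeds > medium seeds > grass seeds > large seeds.

large seeds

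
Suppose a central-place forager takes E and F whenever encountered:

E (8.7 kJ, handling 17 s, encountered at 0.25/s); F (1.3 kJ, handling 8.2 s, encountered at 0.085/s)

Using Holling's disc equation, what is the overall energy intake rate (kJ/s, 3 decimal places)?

R = (0.25×8.7 + 0.085×1.3) / (1 + 0.25×17 + 0.085×8.2) = 2.285/5.947 = 0.3843 kJ/s.

0.384 kJ/s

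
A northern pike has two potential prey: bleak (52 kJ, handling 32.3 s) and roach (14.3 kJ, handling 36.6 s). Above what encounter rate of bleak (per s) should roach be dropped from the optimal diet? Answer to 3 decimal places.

At the threshold, the rate on bleak alone equals the profitability of roach: λ·52/(1 + λ·32.3) = 14.3/36.6 = 0.3907.
Rearranging, λ(52 − 0.3907×32.3) = 0.3907, so λ = 0.3907/39.38 = 0.009922 per s.

0.010 per s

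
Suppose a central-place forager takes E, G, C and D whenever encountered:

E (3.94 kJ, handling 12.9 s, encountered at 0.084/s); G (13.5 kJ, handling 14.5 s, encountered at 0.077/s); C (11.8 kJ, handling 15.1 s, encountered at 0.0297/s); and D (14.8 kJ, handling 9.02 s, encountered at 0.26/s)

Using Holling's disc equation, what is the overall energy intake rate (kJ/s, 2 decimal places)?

0.93 kJ/s

R = (0.084×3.94 + 0.077×13.5 + 0.0297×11.8 + 0.26×14.8) / (1 + 0.084×12.9 + 0.077×14.5 + 0.0297×15.1 + 0.26×9.02) = 5.569/5.994 = 0.9291 kJ/s.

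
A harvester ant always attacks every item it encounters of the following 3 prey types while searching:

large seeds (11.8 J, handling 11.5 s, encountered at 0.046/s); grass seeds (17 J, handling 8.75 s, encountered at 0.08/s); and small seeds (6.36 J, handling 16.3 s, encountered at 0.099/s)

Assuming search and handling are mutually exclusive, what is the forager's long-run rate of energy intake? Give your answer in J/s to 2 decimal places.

Energy encountered per unit search time: 0.046×11.8 + 0.08×17 + 0.099×6.36 = 2.532 J/s.
Handling time per unit search time: 0.046×11.5 + 0.08×8.75 + 0.099×16.3 = 2.843.
Rate = 2.532/(1 + 2.843) = 0.659 J/s.

0.66 J/s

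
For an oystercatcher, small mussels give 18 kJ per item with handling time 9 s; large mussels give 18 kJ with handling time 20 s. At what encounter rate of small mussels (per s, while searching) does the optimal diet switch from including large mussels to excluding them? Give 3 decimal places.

0.091 per s

At the threshold, the rate on small mussels alone equals the profitability of large mussels: λ·18/(1 + λ·9) = 18/20 = 0.9.
Rearranging, λ(18 − 0.9×9) = 0.9, so λ = 0.9/9.9 = 0.09091 per s.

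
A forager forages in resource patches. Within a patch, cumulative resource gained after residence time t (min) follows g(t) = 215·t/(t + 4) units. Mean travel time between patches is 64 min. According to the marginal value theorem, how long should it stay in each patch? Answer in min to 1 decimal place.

Maximise g(t)/(T+t): set derivative to zero → g'(t)(T+t) = g(t).
g'(t) = 215·4/(t + 4)². Setting 215·4/(t+4)² = 215t/[(t+4)(64+t)] gives 4(64+t) = t(t+4), so t² = 4×64 = 256.
t* = √256 = 16 min.

16.0 min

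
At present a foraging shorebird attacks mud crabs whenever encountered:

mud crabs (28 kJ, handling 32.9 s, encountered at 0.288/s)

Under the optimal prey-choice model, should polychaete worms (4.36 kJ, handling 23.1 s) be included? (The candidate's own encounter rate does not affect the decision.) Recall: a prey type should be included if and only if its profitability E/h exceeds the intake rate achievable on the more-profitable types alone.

Intake rate on the current diet: R = (0.288×28) / (1 + 0.288×32.9) = 8.064/10.48 = 0.7698 kJ/s.
Profitability of polychaete worms: 4.36/23.1 = 0.1887 kJ/s.
0.1887 < 0.7698, so adding polychaete worms would lower the average — exclude it.

No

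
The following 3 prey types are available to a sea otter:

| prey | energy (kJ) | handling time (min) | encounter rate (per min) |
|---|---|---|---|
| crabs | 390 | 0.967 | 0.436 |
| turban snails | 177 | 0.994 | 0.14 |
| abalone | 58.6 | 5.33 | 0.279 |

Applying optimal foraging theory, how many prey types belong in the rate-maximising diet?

2

Rank by E/h (kJ/min): crabs 403, turban snails 178, abalone 11. Include each in turn until the next type's E/h falls below the running intake rate.
Rate on top 1: 119.6. turban snails: 178 > 119.6 → include.
Rate on top 2: 124.8. abalone: 11 < 124.8 → exclude; stop.
Optimal diet: crabs, turban snails — 2 of 3 types.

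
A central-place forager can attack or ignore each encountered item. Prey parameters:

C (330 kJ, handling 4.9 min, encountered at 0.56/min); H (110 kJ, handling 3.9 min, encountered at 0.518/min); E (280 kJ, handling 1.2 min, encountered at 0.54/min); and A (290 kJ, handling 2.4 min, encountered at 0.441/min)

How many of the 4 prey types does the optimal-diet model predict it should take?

E/h in descending order: E 233, A 121, C 67.3, H 28.2 kJ/min. The optimal diet is the largest prefix of this list for which every included type satisfies E_i/h_i > R on the types above it.
Rate on top 1: 91.75. A: 121 > 91.75 → include.
Rate on top 2: 103.1. C: 67.3 < 103.1 → exclude; stop.
Optimal diet: E, A — 2 of 4 types.

2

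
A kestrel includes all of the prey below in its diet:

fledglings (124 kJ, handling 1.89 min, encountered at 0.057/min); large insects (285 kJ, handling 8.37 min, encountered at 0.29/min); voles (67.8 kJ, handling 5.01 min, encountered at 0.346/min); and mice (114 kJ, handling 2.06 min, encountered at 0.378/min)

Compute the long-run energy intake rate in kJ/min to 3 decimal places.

25.842 kJ/min

Energy encountered per unit search time: 0.057×124 + 0.29×285 + 0.346×67.8 + 0.378×114 = 156.3 kJ/min.
Handling time per unit search time: 0.057×1.89 + 0.29×8.37 + 0.346×5.01 + 0.378×2.06 = 5.047.
Rate = 156.3/(1 + 5.047) = 25.84 kJ/min.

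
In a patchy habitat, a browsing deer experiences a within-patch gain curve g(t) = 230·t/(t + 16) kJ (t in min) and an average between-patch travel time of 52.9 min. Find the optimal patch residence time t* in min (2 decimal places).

29.09 min

By the marginal value theorem, leave when the instantaneous gain rate g'(t) equals the habitat-wide average g(t)/(T + t).
g'(t) = 230·16/(t + 16)². Setting 230·16/(t+16)² = 230t/[(t+16)(52.9+t)] gives 16(52.9+t) = t(t+16), so t² = 16×52.9 = 846.4.
t* = √846.4 = 29.09 min.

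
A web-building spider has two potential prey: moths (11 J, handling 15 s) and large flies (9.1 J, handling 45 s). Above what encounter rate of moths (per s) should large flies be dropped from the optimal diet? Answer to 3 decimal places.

The zero-one rule: include large flies iff E₂/h₂ > λE₁/(1+λh₁). Equality gives the switch point.
λE₁h₂ = E₂ + λE₂h₁ ⇒ λ = E₂/(E₁h₂ − E₂h₁) = 9.1/(495 − 136.5) = 0.02538 per s.

0.025 per s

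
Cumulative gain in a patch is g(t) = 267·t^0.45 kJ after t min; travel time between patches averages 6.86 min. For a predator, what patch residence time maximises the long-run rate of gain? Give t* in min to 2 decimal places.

5.61 min

Optimal t* satisfies g'(t*) = g(t*)/(T + t*).
g'(t) = 0.45·267·t^-0.55. Setting 0.45·267·t^-0.55 = 267·t^0.45/(6.86+t) gives 0.45(6.86+t) = t, so 0.55·t = 0.45×6.86.
t* = 0.45×6.86/0.55 = 5.613 min.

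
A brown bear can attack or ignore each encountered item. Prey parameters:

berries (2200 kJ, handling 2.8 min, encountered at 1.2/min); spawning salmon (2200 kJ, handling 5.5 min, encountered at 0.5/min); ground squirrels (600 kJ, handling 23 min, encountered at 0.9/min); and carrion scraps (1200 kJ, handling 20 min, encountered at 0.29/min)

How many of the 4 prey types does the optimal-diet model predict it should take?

1

Rank by E/h (kJ/min): berries 786, spawning salmon 400, carrion scraps 60, ground squirrels 26.1. Include each in turn until the next type's E/h falls below the running intake rate.
Rate on top 1: 605.5. spawning salmon: 400 < 605.5 → exclude; stop.
Optimal diet: berries — 1 of 4 types.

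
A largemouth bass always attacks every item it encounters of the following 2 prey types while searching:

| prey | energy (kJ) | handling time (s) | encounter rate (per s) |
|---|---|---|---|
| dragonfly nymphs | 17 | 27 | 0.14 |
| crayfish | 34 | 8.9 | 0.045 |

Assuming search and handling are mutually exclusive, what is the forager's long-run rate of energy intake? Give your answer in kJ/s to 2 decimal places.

Energy encountered per unit search time: 0.14×17 + 0.045×34 = 3.91 kJ/s.
Handling time per unit search time: 0.14×27 + 0.045×8.9 = 4.181.
Rate = 3.91/(1 + 4.181) = 0.7548 kJ/s.

0.75 kJ/s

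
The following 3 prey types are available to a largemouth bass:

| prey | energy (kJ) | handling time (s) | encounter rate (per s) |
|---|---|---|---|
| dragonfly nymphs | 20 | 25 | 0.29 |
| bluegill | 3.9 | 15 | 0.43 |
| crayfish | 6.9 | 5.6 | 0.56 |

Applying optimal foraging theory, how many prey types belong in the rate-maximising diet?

Profitabilities (E/h, kJ/s): crayfish 1.23, dragonfly nymphs 0.8, bluegill 0.26. Add prey in this order while the next type's profitability exceeds the intake rate on those already taken.
Rate on top 1: 0.9342. dragonfly nymphs: 0.8 < 0.9342 → exclude; stop.
Optimal diet: crayfish — 1 of 3 types.

1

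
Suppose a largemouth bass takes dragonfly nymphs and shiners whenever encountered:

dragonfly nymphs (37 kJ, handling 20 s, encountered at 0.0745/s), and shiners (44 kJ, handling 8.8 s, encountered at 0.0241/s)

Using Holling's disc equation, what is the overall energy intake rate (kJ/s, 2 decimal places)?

R = (0.0745×37 + 0.0241×44) / (1 + 0.0745×20 + 0.0241×8.8) = 3.817/2.702 = 1.413 kJ/s.

1.41 kJ/s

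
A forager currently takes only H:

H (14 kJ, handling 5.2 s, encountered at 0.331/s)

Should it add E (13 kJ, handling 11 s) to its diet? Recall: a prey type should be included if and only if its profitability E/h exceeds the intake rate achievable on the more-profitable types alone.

No

Current rate: (0.331×14)/(1 + 0.331×5.2) = 1.703 kJ/s.
Profitability of E: 13/11 = 1.182 kJ/s.
Since 1.182 < R, time spent handling E is better spent searching.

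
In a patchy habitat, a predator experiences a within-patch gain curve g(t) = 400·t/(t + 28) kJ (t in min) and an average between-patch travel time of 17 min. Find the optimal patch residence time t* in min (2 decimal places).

By the marginal value theorem, leave when the instantaneous gain rate g'(t) equals the habitat-wide average g(t)/(T + t).
g'(t) = 400·28/(t + 28)². Setting 400·28/(t+28)² = 400t/[(t+28)(17+t)] gives 28(17+t) = t(t+28), so t² = 28×17 = 476.
t* = √476 = 21.82 min.

21.82 min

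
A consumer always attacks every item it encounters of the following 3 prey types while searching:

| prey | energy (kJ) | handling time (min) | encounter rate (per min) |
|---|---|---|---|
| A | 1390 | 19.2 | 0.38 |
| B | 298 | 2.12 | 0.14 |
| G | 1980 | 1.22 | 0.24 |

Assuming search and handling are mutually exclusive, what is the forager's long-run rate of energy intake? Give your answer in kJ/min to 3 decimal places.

117.620 kJ/min

R = (0.38×1390 + 0.14×298 + 0.24×1980) / (1 + 0.38×19.2 + 0.14×2.12 + 0.24×1.22) = 1045/8.886 = 117.6 kJ/min.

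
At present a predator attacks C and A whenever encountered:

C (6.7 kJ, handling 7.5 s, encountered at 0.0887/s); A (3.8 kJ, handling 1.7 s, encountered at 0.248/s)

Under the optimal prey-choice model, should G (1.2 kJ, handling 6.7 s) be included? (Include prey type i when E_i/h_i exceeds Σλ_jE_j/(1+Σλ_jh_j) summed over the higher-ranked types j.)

Current rate: (0.0887×6.7 + 0.248×3.8)/(1 + 0.0887×7.5 + 0.248×1.7) = 0.7364 kJ/s.
Profitability of G: 1.2/6.7 = 0.1791 kJ/s.
Since 0.1791 < R, time spent handling G is better spent searching.

No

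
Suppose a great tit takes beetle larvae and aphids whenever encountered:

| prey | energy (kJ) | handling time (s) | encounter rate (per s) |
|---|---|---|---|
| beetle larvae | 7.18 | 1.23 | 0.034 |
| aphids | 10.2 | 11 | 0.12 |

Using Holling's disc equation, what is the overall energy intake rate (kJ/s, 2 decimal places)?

0.62 kJ/s

R = Σλ_iE_i / (1 + Σλ_ih_i)
Numerator: 0.034×7.18 + 0.12×10.2 = 1.468
Denominator: 1 + 0.034×1.23 + 0.12×11 = 2.362
R = 1.468/2.362 = 0.6216 kJ/s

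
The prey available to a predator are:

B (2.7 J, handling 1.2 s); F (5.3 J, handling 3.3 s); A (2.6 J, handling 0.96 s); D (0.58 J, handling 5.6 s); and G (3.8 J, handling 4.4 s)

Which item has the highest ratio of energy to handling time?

In descending order of E/h:
A: 2.6/0.96 = 2.71 J/s
B: 2.7/1.2 = 2.25 J/s
F: 5.3/3.3 = 1.61 J/s
G: 3.8/4.4 = 0.864 J/s
D: 0.58/5.6 = 0.104 J/s

A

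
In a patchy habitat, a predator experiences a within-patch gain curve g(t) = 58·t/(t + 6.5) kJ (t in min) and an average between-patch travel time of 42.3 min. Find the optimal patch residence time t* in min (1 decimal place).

Maximise g(t)/(T+t): set derivative to zero → g'(t)(T+t) = g(t).
g'(t) = 58·6.5/(t + 6.5)². Setting 58·6.5/(t+6.5)² = 58t/[(t+6.5)(42.3+t)] gives 6.5(42.3+t) = t(t+6.5), so t² = 6.5×42.3 = 274.9.
t* = √274.9 = 16.58 min.

16.6 min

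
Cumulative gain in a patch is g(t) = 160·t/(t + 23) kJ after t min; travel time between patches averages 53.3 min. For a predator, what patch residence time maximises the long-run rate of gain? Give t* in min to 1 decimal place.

35.0 min

Maximise g(t)/(T+t): set derivative to zero → g'(t)(T+t) = g(t).
g'(t) = 160·23/(t + 23)². Setting 160·23/(t+23)² = 160t/[(t+23)(53.3+t)] gives 23(53.3+t) = t(t+23), so t² = 23×53.3 = 1226.
t* = √1226 = 35.01 min.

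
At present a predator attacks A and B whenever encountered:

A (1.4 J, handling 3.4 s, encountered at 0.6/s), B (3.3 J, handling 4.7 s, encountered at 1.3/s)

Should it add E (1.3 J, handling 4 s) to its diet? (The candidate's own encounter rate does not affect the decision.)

No

Intake rate on the current diet: R = (0.6×1.4 + 1.3×3.3) / (1 + 0.6×3.4 + 1.3×4.7) = 5.13/9.15 = 0.5607 J/s.
Profitability of E: 1.3/4 = 0.325 J/s.
Since 0.325 < R, time spent handling E is better spent searching.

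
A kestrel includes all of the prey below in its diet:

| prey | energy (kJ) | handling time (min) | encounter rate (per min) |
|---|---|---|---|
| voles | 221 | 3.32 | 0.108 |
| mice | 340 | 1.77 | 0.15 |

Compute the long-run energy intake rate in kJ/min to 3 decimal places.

Energy encountered per unit search time: 0.108×221 + 0.15×340 = 74.87 kJ/min.
Handling time per unit search time: 0.108×3.32 + 0.15×1.77 = 0.6241.
Rate = 74.87/(1 + 0.6241) = 46.1 kJ/min.

46.099 kJ/min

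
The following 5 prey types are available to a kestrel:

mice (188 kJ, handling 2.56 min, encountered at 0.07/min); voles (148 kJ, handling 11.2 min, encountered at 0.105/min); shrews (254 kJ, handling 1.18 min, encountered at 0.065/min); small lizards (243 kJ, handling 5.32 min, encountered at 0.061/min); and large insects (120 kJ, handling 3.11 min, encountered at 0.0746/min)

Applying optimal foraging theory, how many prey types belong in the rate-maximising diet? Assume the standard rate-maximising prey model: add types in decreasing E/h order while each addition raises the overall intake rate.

4

Rank by E/h (kJ/min): shrews 215, mice 73.4, small lizards 45.7, large insects 38.6, voles 13.2. Include each in turn until the next type's E/h falls below the running intake rate.
Rate on top 1: 15.33. mice: 73.4 > 15.33 → include.
Rate on top 2: 23.62. small lizards: 45.7 > 23.62 → include.
Rate on top 3: 28.15. large insects: 38.6 > 28.15 → include.
Rate on top 4: 29.49. voles: 13.2 < 29.49 → exclude; stop.
Optimal diet: shrews, mice, small lizards, large insects — 4 of 5 types.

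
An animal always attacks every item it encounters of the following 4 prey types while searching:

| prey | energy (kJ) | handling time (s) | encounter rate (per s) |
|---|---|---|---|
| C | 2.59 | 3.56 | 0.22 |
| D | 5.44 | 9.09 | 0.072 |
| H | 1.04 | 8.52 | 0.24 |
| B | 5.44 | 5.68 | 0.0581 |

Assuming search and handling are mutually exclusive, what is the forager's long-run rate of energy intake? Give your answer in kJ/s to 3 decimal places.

R = (0.22×2.59 + 0.072×5.44 + 0.24×1.04 + 0.0581×5.44) / (1 + 0.22×3.56 + 0.072×9.09 + 0.24×8.52 + 0.0581×5.68) = 1.527/4.812 = 0.3173 kJ/s.

0.317 kJ/s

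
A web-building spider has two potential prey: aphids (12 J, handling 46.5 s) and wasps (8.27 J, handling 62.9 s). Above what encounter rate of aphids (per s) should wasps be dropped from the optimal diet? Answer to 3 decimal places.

At the threshold, the rate on aphids alone equals the profitability of wasps: λ·12/(1 + λ·46.5) = 8.27/62.9 = 0.1315.
Rearranging, λ(12 − 0.1315×46.5) = 0.1315, so λ = 0.1315/5.886 = 0.02234 per s.

0.022 per s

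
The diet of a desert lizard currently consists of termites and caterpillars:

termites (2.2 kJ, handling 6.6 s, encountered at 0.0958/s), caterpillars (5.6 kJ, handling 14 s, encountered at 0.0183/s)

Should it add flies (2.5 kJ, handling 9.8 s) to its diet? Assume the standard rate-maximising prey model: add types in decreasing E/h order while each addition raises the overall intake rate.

Yes

On termites and caterpillars alone, R = ΣλE/(1+Σλh) = 0.3132/1.888 = 0.1659 kJ/s.
flies: E/h = 2.5/9.8 = 0.2551 kJ/s.
Since 0.2551 > R, including flies increases the long-run rate.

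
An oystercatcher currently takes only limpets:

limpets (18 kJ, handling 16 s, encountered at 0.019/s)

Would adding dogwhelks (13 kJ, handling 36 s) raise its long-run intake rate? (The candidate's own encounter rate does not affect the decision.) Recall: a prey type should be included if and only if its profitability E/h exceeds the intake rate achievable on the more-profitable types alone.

Intake rate on the current diet: R = (0.019×18) / (1 + 0.019×16) = 0.342/1.304 = 0.2623 kJ/s.
dogwhelks: E/h = 13/36 = 0.3611 kJ/s.
0.3611 > 0.2623, so adding dogwhelks raises the average — include it.

Yes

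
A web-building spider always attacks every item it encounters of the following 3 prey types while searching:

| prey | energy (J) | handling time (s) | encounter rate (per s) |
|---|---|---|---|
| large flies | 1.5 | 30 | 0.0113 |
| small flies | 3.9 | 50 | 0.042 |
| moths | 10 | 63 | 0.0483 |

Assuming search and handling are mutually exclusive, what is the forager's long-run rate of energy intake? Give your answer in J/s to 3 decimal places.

R = (0.0113×1.5 + 0.042×3.9 + 0.0483×10) / (1 + 0.0113×30 + 0.042×50 + 0.0483×63) = 0.6638/6.482 = 0.1024 J/s.

0.102 J/s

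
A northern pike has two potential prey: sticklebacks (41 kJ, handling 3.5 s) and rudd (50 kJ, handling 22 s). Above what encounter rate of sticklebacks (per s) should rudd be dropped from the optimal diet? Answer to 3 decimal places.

Drop rudd once their profitability E₂/h₂ falls below the rate achievable on sticklebacks alone: E₂/h₂ = λE₁/(1 + λh₁).
Solve for λ: λE₁h₂ = E₂(1 + λh₁) → λ(E₁h₂ − E₂h₁) = E₂ → λ = E₂/(E₁h₂ − E₂h₁).
λ = 50/(41×22 − 50×3.5) = 50/727 = 0.06878 per s.

0.069 per s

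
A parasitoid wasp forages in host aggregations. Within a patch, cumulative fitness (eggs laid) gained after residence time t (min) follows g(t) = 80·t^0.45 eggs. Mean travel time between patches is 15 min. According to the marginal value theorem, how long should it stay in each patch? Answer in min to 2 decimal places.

12.27 min

Optimal t* satisfies g'(t*) = g(t*)/(T + t*).
g'(t) = 0.45·80·t^-0.55. Setting 0.45·80·t^-0.55 = 80·t^0.45/(15+t) gives 0.45(15+t) = t, so 0.55·t = 0.45×15.
t* = 0.45×15/0.55 = 12.27 min.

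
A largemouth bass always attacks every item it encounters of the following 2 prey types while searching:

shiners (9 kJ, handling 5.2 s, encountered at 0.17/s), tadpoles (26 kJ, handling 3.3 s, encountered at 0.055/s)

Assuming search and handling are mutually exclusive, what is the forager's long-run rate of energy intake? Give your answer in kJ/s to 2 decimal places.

1.43 kJ/s

R = Σλ_iE_i / (1 + Σλ_ih_i)
Numerator: 0.17×9 + 0.055×26 = 2.96
Denominator: 1 + 0.17×5.2 + 0.055×3.3 = 2.066
R = 2.96/2.066 = 1.433 kJ/s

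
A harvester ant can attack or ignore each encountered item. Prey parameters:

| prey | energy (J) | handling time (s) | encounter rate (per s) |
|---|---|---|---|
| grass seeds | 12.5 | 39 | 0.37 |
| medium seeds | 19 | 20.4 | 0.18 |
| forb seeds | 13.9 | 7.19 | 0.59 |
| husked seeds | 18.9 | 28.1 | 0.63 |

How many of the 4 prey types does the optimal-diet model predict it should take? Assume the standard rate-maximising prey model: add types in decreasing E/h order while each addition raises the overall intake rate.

E/h in descending order: forb seeds 1.93, medium seeds 0.931, husked seeds 0.673, grass seeds 0.321 J/s. The optimal diet is the largest prefix of this list for which every included type satisfies E_i/h_i > R on the types above it.
Rate on top 1: 1.564. medium seeds: 0.931 < 1.564 → exclude; stop.
Optimal diet: forb seeds — 1 of 4 types.

1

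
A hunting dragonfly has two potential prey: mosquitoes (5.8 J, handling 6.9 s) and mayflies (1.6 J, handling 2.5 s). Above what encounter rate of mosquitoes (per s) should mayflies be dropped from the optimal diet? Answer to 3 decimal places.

0.462 per s

Drop mayflies once their profitability E₂/h₂ falls below the rate achievable on mosquitoes alone: E₂/h₂ = λE₁/(1 + λh₁).
Solve for λ: λE₁h₂ = E₂(1 + λh₁) → λ(E₁h₂ − E₂h₁) = E₂ → λ = E₂/(E₁h₂ − E₂h₁).
λ = 1.6/(5.8×2.5 − 1.6×6.9) = 1.6/3.46 = 0.4624 per s.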